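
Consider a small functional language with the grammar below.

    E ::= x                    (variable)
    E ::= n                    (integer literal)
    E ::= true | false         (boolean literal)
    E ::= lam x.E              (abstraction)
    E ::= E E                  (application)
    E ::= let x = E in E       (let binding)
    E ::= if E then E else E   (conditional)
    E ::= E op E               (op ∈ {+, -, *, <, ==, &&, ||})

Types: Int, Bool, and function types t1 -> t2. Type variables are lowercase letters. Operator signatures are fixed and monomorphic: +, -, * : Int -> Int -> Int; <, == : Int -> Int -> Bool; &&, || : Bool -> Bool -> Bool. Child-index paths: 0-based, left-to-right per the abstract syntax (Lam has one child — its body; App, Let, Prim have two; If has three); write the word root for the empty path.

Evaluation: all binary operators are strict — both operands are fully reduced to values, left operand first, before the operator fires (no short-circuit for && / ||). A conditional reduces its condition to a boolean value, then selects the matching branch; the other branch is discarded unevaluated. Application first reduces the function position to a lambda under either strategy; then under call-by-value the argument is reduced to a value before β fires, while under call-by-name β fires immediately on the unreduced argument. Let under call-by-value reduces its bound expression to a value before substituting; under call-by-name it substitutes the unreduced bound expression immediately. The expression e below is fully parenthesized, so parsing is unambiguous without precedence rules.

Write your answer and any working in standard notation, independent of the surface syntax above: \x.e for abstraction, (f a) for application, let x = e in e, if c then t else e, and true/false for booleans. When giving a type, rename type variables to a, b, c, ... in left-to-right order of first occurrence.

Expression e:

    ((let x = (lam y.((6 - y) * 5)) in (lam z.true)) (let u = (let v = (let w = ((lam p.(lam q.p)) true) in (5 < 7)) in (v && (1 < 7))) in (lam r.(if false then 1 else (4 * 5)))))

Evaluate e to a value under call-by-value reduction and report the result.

Working:
step 0: ((let x = (\y.((6 - y) * 5)) in (\z.true)) (let u = (let v = (let w = ((\p.(\q.p)) true) in (5 < 7)) in (v && (1 < 7))) in (\r.(if false then 1 else (4 * 5)))))
step 1: [let@0] ((\z.true) (let u = (let v = (let w = ((\p.(\q.p)) true) in (5 < 7)) in (v && (1 < 7))) in (\r.(if false then 1 else (4 * 5)))))
step 2: [beta@1.0.0.0] ((\z.true) (let u = (let v = (let w = (\q.true) in (5 < 7)) in (v && (1 < 7))) in (\r.(if false then 1 else (4 * 5)))))
step 3: [let@1.0.0] ((\z.true) (let u = (let v = (5 < 7) in (v && (1 < 7))) in (\r.(if false then 1 else (4 * 5)))))
step 4: [delta@1.0.0] ((\z.true) (let u = (let v = true in (v && (1 < 7))) in (\r.(if false then 1 else (4 * 5)))))
step 5: [let@1.0] ((\z.true) (let u = (true && (1 < 7)) in (\r.(if false then 1 else (4 * 5)))))
step 6: [delta@1.0.1] ((\z.true) (let u = (true && true) in (\r.(if false then 1 else (4 * 5)))))
step 7: [delta@1.0] ((\z.true) (let u = true in (\r.(if false then 1 else (4 * 5)))))
step 8: [let@1] ((\z.true) (\r.(if false then 1 else (4 * 5))))
step 9: [beta@root] true

Answer: true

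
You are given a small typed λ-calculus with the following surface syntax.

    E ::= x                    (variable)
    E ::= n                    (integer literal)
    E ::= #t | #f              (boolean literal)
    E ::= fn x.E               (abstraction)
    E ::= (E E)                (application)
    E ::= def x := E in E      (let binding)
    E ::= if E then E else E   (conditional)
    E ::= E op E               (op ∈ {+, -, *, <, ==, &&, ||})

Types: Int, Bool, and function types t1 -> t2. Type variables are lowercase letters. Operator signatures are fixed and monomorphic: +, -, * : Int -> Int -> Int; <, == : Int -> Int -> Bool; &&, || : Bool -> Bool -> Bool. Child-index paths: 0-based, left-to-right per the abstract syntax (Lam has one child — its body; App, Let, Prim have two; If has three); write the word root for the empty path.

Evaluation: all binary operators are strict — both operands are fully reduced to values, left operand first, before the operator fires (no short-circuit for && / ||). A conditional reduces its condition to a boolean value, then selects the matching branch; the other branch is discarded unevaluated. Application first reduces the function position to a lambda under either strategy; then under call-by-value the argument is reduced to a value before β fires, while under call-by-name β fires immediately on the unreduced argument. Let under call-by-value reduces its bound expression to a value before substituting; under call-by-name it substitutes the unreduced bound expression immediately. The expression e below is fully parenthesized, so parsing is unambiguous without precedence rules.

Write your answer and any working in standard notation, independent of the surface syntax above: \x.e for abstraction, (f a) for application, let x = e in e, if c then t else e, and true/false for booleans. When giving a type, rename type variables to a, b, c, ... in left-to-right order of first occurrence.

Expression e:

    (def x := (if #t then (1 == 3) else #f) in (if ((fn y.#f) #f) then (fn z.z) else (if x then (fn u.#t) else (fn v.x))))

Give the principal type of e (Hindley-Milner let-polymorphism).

Answer: Bool -> Bool

Working:
  unify Bool ~ Bool
  unify Int ~ Int
  unify Int ~ Int
  unify Bool ~ Bool
let x : Bool
\y._ : a -> Bool
  unify a -> Bool ~ Bool -> b
  unify a ~ Bool
  unify Bool ~ b
_ _ : Bool
  unify Bool ~ Bool
z : c
\z._ : c -> c
x : Bool
  unify Bool ~ Bool
\u._ : d -> Bool
x : Bool
\v._ : e -> Bool
  unify d -> Bool ~ e -> Bool
  unify d ~ e
  unify Bool ~ Bool
  unify c -> c ~ e -> Bool
  unify c ~ e
  unify e ~ Bool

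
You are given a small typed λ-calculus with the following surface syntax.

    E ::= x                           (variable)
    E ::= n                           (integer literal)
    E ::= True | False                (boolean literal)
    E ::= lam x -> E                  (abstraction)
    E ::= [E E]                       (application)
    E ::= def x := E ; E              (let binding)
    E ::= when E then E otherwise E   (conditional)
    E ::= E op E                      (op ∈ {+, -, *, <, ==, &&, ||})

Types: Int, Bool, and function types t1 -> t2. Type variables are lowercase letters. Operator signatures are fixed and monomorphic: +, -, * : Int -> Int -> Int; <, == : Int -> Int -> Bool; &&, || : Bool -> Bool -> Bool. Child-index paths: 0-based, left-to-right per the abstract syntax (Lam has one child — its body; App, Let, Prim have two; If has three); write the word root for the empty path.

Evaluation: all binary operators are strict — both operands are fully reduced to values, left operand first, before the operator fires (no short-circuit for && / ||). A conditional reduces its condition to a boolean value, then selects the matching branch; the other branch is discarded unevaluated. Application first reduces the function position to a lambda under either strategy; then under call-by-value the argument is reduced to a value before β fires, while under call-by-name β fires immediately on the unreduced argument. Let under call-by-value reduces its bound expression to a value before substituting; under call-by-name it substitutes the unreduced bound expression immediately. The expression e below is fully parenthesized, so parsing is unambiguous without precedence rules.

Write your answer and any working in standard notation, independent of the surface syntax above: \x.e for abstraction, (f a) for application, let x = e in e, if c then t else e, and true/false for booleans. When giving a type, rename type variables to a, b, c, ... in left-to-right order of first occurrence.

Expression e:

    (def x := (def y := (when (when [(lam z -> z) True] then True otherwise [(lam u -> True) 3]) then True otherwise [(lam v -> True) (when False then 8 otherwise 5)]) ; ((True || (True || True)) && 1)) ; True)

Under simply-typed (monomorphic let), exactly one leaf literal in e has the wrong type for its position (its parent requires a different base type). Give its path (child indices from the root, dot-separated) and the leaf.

Trace:
z : a
\z._ : a -> a
  unify a -> a ~ Bool -> b
  unify a ~ Bool
  unify Bool ~ b
_ _ : Bool
  unify Bool ~ Bool
\u._ : c -> Bool
  unify c -> Bool ~ Int -> d
  unify c ~ Int
  unify Bool ~ d
_ _ : Bool
  unify Bool ~ Bool
  unify Bool ~ Bool
\v._ : e -> Bool
  unify Bool ~ Bool
  unify Int ~ Int
  unify e -> Bool ~ Int -> f
  unify e ~ Int
  unify Bool ~ f
_ _ : Bool
  unify Bool ~ Bool
let y : Bool
  unify Bool ~ Bool
  unify Bool ~ Bool
  unify Bool ~ Bool
  unify Bool ~ Bool
  unify Bool ~ Bool
  unify Int ~ Bool
  FAIL: mismatch Int ~ Bool

Answer: 0.1.1 : 1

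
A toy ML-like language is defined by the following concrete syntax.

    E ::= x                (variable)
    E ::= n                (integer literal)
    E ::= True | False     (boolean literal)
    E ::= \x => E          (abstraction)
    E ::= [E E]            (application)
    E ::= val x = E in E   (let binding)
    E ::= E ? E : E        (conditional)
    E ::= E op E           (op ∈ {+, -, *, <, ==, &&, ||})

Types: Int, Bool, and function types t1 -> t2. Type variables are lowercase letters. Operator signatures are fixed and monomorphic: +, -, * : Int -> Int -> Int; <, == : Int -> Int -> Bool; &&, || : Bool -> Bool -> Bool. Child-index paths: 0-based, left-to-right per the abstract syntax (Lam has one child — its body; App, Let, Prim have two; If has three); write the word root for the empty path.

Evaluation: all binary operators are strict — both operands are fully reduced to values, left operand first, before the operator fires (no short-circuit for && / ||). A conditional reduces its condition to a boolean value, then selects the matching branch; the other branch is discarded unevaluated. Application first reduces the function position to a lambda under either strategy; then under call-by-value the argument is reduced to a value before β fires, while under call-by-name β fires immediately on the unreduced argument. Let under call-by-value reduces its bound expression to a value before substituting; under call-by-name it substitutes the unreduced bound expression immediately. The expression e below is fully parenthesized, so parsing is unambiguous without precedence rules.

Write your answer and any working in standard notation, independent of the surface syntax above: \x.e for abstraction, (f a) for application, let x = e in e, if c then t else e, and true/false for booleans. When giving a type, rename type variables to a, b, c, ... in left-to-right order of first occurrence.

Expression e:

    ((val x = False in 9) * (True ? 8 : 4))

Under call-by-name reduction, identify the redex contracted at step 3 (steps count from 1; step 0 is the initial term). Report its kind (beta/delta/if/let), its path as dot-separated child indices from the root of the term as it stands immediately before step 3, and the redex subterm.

Answer: delta at root : (9 * 8)

Trace:
step 0: ((let x = false in 9) * (if true then 8 else 4))
step 1: [let@0] (9 * (if true then 8 else 4))
step 2: [if@1] (9 * 8)
step 3: [delta@root] 72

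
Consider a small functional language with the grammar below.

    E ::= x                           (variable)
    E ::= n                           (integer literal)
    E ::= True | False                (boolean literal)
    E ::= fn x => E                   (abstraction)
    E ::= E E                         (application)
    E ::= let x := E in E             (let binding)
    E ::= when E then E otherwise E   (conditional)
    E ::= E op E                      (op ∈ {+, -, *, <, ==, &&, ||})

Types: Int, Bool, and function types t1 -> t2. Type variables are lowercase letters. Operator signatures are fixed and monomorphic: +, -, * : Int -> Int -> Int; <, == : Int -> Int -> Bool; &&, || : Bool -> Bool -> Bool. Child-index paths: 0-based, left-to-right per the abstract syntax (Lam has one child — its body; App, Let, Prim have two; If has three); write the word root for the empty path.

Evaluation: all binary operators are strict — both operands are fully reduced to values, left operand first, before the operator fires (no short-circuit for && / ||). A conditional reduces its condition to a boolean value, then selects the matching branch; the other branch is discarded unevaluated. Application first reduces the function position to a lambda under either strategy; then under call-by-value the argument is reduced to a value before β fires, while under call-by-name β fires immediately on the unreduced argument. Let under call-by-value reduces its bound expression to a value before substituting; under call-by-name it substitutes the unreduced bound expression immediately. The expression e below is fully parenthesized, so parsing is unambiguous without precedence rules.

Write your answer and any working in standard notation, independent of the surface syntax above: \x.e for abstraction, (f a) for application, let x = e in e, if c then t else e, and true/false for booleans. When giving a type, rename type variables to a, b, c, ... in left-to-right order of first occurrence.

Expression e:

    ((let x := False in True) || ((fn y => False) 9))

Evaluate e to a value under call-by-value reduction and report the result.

Working:
step 0: ((let x = false in true) || ((\y.false) 9))
step 1: [let@0] (true || ((\y.false) 9))
step 2: [beta@1] (true || false)
step 3: [delta@root] true

Answer: true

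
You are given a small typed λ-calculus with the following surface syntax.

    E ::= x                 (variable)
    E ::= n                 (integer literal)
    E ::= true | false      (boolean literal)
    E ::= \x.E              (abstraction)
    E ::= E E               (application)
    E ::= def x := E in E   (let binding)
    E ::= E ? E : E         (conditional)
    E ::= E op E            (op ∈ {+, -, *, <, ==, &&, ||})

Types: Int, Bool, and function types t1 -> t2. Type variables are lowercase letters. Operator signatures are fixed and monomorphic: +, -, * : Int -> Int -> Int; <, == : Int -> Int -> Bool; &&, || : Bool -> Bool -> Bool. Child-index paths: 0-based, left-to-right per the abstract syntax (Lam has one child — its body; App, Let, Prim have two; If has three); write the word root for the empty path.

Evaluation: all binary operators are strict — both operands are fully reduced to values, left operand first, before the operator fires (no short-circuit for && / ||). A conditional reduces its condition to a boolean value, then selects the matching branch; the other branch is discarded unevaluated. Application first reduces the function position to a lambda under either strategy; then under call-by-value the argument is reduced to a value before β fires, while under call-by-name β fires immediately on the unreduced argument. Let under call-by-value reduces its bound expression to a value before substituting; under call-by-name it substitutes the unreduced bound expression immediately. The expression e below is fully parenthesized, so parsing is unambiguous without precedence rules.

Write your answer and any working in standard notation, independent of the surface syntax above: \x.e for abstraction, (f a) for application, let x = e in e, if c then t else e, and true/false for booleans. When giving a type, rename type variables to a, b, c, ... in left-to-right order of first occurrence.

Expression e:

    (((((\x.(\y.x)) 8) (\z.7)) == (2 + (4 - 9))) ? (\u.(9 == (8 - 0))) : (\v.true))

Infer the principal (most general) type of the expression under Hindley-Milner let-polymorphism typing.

Answer: a -> Bool

Trace:
x : a
\y._ : b -> a
\x._ : a -> b -> a
  unify a -> b -> a ~ Int -> c
  unify a ~ Int
  unify b -> Int ~ c
_ _ : b -> Int
\z._ : d -> Int
  unify b -> Int ~ (d -> Int) -> e
  unify b ~ d -> Int
  unify Int ~ e
_ _ : Int
  unify Int ~ Int
  unify Int ~ Int
  unify Int ~ Int
  unify Int ~ Int
  unify Int ~ Int
  unify Int ~ Int
  unify Bool ~ Bool
  unify Int ~ Int
  unify Int ~ Int
  unify Int ~ Int
  unify Int ~ Int
\u._ : f -> Bool
\v._ : g -> Bool
  unify f -> Bool ~ g -> Bool
  unify f ~ g
  unify Bool ~ Bool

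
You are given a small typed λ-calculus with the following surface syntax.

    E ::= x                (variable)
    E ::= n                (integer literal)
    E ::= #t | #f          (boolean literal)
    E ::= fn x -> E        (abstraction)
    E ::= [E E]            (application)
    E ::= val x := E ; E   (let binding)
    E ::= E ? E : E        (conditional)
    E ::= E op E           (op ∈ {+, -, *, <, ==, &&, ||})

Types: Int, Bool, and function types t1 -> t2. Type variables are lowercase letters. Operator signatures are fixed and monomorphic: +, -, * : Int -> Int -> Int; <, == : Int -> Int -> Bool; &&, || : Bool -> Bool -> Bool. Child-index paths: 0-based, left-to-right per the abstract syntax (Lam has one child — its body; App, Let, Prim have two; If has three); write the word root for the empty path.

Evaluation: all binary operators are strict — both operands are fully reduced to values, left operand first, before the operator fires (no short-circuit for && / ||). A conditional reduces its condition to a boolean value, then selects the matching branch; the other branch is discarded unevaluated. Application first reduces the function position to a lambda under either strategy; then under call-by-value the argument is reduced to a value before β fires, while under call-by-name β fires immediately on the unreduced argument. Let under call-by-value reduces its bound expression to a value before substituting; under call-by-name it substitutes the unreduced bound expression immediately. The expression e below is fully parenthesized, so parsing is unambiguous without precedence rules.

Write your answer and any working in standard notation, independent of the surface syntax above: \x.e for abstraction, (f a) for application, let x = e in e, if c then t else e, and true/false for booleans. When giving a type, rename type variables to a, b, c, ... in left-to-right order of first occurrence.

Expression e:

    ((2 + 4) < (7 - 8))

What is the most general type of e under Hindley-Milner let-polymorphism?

Working:
  unify Int ~ Int
  unify Int ~ Int
  unify Int ~ Int
  unify Int ~ Int
  unify Int ~ Int
  unify Int ~ Int

Answer: Bool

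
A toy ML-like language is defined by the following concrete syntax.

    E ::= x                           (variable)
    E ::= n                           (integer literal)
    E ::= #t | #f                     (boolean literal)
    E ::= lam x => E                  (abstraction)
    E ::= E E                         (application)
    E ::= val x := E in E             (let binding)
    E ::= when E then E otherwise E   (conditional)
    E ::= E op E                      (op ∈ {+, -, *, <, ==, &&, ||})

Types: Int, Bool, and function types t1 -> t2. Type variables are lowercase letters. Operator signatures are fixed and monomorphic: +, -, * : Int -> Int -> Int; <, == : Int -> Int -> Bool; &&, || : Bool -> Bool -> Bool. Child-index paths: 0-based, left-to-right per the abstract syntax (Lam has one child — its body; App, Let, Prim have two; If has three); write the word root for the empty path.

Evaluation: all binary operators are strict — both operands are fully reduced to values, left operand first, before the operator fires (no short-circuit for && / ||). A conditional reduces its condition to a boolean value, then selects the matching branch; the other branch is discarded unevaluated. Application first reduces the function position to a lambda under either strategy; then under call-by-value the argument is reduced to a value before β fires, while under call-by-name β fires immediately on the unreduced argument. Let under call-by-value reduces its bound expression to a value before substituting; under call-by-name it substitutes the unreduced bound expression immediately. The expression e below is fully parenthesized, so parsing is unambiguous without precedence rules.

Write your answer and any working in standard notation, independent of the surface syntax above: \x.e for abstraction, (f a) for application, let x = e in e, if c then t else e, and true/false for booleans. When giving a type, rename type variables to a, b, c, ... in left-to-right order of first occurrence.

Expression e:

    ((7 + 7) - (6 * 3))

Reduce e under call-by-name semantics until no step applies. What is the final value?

Derivation:
step 0: ((7 + 7) - (6 * 3))
step 1: [delta@0] (14 - (6 * 3))
step 2: [delta@1] (14 - 18)
step 3: [delta@root] -4

Answer: -4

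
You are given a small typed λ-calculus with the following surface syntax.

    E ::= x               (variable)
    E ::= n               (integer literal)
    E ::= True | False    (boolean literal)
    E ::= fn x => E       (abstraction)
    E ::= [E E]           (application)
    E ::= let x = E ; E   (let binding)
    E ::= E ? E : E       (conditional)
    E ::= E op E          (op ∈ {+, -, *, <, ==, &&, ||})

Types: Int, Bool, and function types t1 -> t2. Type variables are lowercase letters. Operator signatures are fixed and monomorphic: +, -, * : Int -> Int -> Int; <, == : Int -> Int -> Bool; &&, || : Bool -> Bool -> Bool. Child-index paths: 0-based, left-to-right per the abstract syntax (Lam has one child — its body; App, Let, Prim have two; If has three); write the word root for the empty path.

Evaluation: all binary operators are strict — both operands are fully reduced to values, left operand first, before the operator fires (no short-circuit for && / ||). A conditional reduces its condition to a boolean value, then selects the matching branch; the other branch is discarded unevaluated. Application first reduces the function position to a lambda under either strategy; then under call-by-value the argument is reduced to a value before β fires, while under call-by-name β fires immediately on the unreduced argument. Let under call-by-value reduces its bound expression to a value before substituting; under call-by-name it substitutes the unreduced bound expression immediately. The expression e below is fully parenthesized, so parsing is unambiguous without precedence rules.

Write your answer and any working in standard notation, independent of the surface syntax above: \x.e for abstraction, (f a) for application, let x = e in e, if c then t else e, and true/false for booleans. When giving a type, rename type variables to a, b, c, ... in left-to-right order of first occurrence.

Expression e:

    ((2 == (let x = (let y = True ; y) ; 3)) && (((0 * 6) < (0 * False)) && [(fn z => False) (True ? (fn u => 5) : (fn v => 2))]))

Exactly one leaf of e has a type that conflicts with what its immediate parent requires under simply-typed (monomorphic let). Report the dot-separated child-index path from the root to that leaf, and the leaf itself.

Trace:
  unify Int ~ Int
let y : Bool
y : Bool
let x : Bool
  unify Int ~ Int
  unify Bool ~ Bool
  unify Int ~ Int
  unify Int ~ Int
  unify Int ~ Int
  unify Int ~ Int
  unify Bool ~ Int
  FAIL: mismatch Bool ~ Int

Answer: 1.0.1.1 : false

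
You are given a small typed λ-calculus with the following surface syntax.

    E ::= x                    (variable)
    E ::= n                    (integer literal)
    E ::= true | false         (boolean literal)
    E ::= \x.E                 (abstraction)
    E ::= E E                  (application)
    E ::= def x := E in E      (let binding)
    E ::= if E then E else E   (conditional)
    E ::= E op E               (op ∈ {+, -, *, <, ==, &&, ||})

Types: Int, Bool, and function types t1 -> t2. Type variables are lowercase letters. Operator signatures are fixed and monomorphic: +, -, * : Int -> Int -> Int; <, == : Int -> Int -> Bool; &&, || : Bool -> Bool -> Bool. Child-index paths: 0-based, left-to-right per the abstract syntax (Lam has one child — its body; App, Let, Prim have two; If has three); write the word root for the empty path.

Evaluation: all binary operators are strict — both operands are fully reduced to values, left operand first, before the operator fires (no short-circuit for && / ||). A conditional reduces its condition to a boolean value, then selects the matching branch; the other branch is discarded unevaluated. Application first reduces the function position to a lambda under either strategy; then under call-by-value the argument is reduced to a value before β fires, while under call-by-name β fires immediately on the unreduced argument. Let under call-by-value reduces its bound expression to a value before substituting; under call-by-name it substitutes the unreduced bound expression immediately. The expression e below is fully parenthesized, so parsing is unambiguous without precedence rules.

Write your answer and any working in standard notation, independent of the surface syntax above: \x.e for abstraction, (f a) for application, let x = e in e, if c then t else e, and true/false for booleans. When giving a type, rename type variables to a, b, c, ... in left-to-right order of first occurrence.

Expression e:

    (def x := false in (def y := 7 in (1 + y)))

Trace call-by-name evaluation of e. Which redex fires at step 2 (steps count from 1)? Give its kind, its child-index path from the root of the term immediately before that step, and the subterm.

Trace:
step 0: (let x = false in (let y = 7 in (1 + y)))
step 1: [let@root] (let y = 7 in (1 + y))
step 2: [let@root] (1 + 7)

Answer: let at root : (let y = 7 in (1 + y))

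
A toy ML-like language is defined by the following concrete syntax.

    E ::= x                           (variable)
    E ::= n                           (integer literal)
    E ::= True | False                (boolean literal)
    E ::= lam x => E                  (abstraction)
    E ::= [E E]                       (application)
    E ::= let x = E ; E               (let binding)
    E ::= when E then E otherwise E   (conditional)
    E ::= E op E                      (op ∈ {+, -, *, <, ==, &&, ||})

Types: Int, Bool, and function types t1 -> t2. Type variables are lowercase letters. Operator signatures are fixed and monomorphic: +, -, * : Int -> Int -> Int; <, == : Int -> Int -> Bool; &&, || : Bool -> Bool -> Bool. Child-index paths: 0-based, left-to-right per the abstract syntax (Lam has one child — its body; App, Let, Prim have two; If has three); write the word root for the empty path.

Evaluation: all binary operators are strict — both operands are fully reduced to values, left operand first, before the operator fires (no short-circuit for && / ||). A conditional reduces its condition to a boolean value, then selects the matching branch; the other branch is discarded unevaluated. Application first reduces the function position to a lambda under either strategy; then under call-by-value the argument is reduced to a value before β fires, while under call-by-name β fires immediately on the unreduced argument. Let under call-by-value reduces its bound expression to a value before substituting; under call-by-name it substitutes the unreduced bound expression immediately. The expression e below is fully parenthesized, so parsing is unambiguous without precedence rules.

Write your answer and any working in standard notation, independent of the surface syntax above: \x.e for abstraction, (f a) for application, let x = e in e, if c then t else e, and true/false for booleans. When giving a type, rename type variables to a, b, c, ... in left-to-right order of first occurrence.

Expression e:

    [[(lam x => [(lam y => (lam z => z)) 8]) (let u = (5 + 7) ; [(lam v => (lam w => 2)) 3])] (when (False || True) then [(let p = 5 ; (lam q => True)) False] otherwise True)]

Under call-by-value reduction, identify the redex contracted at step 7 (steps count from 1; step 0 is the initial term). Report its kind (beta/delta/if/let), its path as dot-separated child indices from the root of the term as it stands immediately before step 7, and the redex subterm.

Answer: if at 1 : (if true then ((let p = 5 in (\q.true)) false) else true)

Trace:
step 0: (((\x.((\y.(\z.z)) 8)) (let u = (5 + 7) in ((\v.(\w.2)) 3))) (if (false || true) then ((let p = 5 in (\q.true)) false) else true))
step 1: [delta@0.1.0] (((\x.((\y.(\z.z)) 8)) (let u = 12 in ((\v.(\w.2)) 3))) (if (false || true) then ((let p = 5 in (\q.true)) false) else true))
step 2: [let@0.1] (((\x.((\y.(\z.z)) 8)) ((\v.(\w.2)) 3)) (if (false || true) then ((let p = 5 in (\q.true)) false) else true))
step 3: [beta@0.1] (((\x.((\y.(\z.z)) 8)) (\w.2)) (if (false || true) then ((let p = 5 in (\q.true)) false) else true))
step 4: [beta@0] (((\y.(\z.z)) 8) (if (false || true) then ((let p = 5 in (\q.true)) false) else true))
step 5: [beta@0] ((\z.z) (if (false || true) then ((let p = 5 in (\q.true)) false) else true))
step 6: [delta@1.0] ((\z.z) (if true then ((let p = 5 in (\q.true)) false) else true))
step 7: [if@1] ((\z.z) ((let p = 5 in (\q.true)) false))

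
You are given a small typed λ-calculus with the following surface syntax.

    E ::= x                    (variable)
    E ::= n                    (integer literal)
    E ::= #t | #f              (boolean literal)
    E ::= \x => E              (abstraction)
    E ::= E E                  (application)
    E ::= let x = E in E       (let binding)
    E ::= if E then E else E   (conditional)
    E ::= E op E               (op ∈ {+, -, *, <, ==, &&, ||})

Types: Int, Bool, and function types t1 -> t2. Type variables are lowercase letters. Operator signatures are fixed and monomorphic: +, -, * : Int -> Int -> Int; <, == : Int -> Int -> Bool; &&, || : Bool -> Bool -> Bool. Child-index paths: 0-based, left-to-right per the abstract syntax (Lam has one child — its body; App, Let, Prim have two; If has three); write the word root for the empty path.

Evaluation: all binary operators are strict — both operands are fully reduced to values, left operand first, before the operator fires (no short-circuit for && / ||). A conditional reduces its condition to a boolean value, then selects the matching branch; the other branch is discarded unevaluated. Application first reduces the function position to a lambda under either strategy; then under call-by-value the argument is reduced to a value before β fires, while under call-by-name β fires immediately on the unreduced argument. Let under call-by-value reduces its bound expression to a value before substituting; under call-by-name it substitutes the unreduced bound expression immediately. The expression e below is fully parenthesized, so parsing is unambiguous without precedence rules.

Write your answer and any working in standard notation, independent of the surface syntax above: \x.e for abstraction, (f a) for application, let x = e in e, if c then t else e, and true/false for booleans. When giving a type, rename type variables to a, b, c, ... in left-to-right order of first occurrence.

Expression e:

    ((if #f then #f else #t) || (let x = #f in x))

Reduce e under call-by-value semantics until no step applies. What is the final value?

Answer: true

Trace:
step 0: ((if false then false else true) || (let x = false in x))
step 1: [if@0] (true || (let x = false in x))
step 2: [let@1] (true || false)
step 3: [delta@root] true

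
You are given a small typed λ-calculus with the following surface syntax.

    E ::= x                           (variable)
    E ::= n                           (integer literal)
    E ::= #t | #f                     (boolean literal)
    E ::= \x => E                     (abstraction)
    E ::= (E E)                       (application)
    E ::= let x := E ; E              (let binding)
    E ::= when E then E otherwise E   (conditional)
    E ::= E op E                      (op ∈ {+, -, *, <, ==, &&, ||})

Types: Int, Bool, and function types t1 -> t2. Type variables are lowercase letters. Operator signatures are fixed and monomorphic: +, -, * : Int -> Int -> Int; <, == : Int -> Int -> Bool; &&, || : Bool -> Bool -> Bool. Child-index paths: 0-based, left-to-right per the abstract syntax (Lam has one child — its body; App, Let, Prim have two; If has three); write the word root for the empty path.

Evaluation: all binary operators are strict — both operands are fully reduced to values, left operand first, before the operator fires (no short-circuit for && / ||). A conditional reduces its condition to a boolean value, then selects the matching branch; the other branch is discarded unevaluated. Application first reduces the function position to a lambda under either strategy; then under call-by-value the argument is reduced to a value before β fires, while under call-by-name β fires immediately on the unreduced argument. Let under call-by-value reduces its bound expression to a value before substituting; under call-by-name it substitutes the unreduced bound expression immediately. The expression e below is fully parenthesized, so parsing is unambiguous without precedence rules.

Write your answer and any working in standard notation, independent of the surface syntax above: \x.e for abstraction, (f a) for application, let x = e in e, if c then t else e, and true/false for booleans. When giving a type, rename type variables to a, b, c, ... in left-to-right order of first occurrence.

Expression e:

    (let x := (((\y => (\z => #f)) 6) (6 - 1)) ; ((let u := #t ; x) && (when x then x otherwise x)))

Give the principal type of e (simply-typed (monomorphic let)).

Working:
\z._ : b -> Bool
\y._ : a -> b -> Bool
  unify a -> b -> Bool ~ Int -> c
  unify a ~ Int
  unify b -> Bool ~ c
_ _ : b -> Bool
  unify Int ~ Int
  unify Int ~ Int
  unify b -> Bool ~ Int -> d
  unify b ~ Int
  unify Bool ~ d
_ _ : Bool
let x : Bool
let u : Bool
x : Bool
  unify Bool ~ Bool
x : Bool
  unify Bool ~ Bool
x : Bool
x : Bool
  unify Bool ~ Bool
  unify Bool ~ Bool

Answer: Bool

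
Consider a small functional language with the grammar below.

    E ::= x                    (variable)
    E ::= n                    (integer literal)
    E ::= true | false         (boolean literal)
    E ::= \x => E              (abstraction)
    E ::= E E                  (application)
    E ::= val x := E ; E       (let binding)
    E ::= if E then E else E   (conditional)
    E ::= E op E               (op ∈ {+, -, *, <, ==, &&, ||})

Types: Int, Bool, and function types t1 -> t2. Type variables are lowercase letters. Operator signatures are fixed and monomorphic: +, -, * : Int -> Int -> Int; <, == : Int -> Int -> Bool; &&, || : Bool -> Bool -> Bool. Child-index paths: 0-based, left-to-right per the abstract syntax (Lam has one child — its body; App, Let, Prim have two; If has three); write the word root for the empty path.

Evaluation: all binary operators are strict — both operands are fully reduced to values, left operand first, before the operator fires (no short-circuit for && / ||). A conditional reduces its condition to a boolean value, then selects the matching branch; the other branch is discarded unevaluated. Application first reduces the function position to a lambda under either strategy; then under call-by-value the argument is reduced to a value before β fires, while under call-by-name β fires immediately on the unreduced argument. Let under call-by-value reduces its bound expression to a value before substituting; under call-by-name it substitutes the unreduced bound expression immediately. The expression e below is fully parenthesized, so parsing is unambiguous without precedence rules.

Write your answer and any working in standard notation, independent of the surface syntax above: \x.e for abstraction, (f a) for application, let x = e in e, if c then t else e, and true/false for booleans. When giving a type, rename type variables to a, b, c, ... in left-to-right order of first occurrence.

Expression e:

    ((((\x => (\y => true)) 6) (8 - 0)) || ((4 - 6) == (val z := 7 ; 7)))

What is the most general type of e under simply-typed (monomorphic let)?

Working:
\y._ : b -> Bool
\x._ : a -> b -> Bool
  unify a -> b -> Bool ~ Int -> c
  unify a ~ Int
  unify b -> Bool ~ c
_ _ : b -> Bool
  unify Int ~ Int
  unify Int ~ Int
  unify b -> Bool ~ Int -> d
  unify b ~ Int
  unify Bool ~ d
_ _ : Bool
  unify Bool ~ Bool
  unify Int ~ Int
  unify Int ~ Int
  unify Int ~ Int
let z : Int
  unify Int ~ Int
  unify Bool ~ Bool

Answer: Bool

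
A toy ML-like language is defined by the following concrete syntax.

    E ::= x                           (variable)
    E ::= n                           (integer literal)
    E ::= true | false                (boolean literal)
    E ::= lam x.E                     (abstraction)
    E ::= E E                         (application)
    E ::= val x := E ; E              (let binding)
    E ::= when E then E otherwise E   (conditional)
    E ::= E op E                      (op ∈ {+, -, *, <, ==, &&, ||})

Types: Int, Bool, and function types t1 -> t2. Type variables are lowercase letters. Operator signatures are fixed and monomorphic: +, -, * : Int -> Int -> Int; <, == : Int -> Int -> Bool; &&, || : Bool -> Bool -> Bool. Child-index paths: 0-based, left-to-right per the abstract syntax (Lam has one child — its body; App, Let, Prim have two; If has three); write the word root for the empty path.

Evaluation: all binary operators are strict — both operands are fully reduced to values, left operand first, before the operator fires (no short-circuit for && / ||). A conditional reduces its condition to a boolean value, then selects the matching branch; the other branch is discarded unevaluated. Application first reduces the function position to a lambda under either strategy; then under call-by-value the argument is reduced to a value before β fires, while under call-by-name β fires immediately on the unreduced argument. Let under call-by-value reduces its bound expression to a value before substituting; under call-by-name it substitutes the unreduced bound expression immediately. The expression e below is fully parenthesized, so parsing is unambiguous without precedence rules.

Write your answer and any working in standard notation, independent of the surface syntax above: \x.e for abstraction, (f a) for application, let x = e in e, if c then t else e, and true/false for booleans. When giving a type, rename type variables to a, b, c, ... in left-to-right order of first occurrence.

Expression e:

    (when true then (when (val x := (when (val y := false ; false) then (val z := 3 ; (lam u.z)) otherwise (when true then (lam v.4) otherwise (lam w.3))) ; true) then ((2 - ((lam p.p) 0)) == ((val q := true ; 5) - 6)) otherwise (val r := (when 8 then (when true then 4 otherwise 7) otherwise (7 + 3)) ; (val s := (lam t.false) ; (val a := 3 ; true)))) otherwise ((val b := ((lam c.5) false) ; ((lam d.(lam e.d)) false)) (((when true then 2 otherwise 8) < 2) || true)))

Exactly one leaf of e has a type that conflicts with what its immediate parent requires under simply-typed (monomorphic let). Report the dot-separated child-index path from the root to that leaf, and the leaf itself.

Answer: 1.2.0.0 : 8

Working:
  unify Bool ~ Bool
let y : Bool
  unify Bool ~ Bool
let z : Int
z : Int
\u._ : a -> Int
  unify Bool ~ Bool
\v._ : b -> Int
\w._ : c -> Int
  unify b -> Int ~ c -> Int
  unify b ~ c
  unify Int ~ Int
  unify a -> Int ~ c -> Int
  unify a ~ c
  unify Int ~ Int
let x : c -> Int
  unify Bool ~ Bool
  unify Int ~ Int
p : d
\p._ : d -> d
  unify d -> d ~ Int -> e
  unify d ~ Int
  unify Int ~ e
_ _ : Int
  unify Int ~ Int
  unify Int ~ Int
let q : Bool
  unify Int ~ Int
  unify Int ~ Int
  unify Int ~ Int
  unify Int ~ Bool
  FAIL: mismatch Int ~ Bool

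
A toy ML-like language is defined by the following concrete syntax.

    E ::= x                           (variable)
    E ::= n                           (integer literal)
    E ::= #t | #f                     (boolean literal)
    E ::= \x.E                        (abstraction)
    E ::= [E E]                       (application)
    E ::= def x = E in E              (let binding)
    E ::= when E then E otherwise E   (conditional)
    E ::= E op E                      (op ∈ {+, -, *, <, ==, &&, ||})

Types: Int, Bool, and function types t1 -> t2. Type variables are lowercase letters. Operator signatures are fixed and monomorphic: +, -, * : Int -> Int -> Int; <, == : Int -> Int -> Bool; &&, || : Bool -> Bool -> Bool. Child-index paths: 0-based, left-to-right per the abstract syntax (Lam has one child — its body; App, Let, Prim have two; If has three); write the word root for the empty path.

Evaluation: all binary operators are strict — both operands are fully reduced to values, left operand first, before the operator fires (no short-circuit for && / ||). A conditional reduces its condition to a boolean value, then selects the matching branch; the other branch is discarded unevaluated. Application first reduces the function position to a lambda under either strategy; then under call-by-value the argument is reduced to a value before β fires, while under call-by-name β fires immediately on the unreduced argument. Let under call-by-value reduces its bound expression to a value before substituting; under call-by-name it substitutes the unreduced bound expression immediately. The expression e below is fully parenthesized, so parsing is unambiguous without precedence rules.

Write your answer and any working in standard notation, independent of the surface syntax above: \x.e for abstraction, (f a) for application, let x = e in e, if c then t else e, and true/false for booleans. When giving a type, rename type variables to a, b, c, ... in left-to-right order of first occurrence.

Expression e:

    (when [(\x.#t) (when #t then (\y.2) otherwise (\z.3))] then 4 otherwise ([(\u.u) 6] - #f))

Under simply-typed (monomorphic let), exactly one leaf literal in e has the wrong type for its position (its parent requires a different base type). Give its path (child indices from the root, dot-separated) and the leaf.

Answer: 2.1 : false

Working:
\x._ : a -> Bool
  unify Bool ~ Bool
\y._ : b -> Int
\z._ : c -> Int
  unify b -> Int ~ c -> Int
  unify b ~ c
  unify Int ~ Int
  unify a -> Bool ~ (c -> Int) -> d
  unify a ~ c -> Int
  unify Bool ~ d
_ _ : Bool
  unify Bool ~ Bool
u : e
\u._ : e -> e
  unify e -> e ~ Int -> f
  unify e ~ Int
  unify Int ~ f
_ _ : Int
  unify Int ~ Int
  unify Bool ~ Int
  FAIL: mismatch Bool ~ Int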